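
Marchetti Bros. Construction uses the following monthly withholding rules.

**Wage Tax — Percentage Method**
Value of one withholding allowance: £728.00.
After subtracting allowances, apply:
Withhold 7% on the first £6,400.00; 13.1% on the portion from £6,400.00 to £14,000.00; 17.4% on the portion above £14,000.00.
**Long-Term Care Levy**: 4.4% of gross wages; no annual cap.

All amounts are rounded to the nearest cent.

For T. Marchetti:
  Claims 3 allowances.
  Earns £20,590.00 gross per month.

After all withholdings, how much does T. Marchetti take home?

£17,473.80

Wage Tax: taxable = £20,590.00 − 3×£728.00 = £18,406.00
  £1,443.60 + 17.4% × (£18,406.00 − £14,000.00) = £1,443.60 + 17.4% × £4,406.00 = £2,210.24
Long-Term Care Levy: 4.4% × £20,590.00 = £905.96
Total withheld: £2,210.24 + £905.96 = £3,116.20
Net pay: £20,590.00 − £3,116.20 = £17,473.80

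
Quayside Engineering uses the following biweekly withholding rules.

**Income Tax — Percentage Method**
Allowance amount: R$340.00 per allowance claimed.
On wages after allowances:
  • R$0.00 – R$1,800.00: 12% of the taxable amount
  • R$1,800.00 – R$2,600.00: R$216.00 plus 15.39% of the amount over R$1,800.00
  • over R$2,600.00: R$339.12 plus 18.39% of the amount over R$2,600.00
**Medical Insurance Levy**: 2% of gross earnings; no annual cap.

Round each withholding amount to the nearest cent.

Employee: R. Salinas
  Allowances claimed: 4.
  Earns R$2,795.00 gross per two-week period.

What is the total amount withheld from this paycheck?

Income Tax: taxable = R$2,795.00 − 4×R$340.00 = R$1,435.00
  12% × R$1,435.00 = R$172.20
Medical Insurance Levy: 2% × R$2,795.00 = R$55.90
Total: R$172.20 + R$55.90 = R$228.10

R$228.10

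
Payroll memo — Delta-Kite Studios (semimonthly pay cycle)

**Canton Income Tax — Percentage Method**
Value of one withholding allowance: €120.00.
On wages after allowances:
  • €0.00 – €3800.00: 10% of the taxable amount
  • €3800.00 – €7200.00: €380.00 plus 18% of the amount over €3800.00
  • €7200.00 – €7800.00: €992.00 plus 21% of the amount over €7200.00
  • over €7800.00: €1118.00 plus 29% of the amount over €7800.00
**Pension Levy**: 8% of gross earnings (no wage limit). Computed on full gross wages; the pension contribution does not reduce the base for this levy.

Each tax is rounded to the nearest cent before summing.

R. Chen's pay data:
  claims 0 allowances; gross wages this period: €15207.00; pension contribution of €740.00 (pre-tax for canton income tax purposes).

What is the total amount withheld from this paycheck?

Canton Income Tax: taxable = €15207.00 − €740.00 = €14467.00
  €1118.00 + 29% × (€14467.00 − €7800.00) = €1118.00 + 29% × €6667.00 = €3051.43
Pension Levy: 8% × €15207.00 = €1216.56
Total: €3051.43 + €1216.56 = €4267.99

€4267.99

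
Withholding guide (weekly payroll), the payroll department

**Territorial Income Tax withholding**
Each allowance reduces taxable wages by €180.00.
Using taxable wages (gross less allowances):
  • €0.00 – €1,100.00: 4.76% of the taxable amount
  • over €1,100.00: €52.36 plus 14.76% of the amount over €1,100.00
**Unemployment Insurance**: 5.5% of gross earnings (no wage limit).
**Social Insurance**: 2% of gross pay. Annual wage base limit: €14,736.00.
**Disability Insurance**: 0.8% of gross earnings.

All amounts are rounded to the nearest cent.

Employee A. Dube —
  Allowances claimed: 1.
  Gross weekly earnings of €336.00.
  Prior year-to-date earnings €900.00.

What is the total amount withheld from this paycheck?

Territorial Income Tax: taxable = €336.00 − 1×€180.00 = €156.00
  4.76% × €156.00 = €7.43
Unemployment Insurance: 5.5% × €336.00 = €18.48
Social Insurance: 2% × €336.00 = €6.72
Disability Insurance: 0.8% × €336.00 = €2.69
Total: €7.43 + €18.48 + €6.72 + €2.69 = €35.32

€35.32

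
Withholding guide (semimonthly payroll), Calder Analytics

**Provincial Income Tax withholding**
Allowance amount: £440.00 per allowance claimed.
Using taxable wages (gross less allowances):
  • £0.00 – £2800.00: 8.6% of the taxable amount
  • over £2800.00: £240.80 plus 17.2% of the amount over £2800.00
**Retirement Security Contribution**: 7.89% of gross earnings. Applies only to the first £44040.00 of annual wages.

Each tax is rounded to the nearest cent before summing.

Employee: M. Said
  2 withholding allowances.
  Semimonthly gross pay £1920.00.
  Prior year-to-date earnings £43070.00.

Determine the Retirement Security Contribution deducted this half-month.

Retirement Security Contribution: cap £44040.00 − YTD £43070.00 = £970.00 subject; 7.89% × £970.00 = £76.53

£76.53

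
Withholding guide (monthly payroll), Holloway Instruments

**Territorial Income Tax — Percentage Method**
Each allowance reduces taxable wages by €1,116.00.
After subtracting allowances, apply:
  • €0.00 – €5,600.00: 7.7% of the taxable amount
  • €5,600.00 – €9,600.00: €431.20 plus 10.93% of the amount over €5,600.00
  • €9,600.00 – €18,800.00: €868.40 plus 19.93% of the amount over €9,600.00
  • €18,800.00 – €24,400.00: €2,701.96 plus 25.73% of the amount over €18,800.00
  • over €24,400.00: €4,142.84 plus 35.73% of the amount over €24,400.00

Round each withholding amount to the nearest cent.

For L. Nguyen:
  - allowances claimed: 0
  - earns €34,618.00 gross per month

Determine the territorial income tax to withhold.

Territorial Income Tax: taxable = €34,618.00
  €4,142.84 + 35.73% × (€34,618.00 − €24,400.00) = €4,142.84 + 35.73% × €10,218.00 = €7,793.73

€7,793.73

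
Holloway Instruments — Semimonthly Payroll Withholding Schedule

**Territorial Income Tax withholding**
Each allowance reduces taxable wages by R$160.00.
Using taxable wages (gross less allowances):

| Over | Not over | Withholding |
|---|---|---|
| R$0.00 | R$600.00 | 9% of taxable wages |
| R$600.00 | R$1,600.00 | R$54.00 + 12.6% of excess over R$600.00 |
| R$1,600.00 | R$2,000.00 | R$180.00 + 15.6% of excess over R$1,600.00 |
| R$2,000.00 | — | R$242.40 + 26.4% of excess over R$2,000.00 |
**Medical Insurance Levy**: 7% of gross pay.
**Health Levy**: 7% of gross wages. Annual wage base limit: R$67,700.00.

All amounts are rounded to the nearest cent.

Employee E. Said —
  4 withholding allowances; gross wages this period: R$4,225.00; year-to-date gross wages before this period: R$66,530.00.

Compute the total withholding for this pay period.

Territorial Income Tax: taxable = R$4,225.00 − 4×R$160.00 = R$3,585.00
  R$242.40 + 26.4% × (R$3,585.00 − R$2,000.00) = R$242.40 + 26.4% × R$1,585.00 = R$660.84
Medical Insurance Levy: 7% × R$4,225.00 = R$295.75
Health Levy: cap R$67,700.00 − YTD R$66,530.00 = R$1,170.00 subject; 7% × R$1,170.00 = R$81.90
Total: R$660.84 + R$295.75 + R$81.90 = R$1,038.49

R$1,038.49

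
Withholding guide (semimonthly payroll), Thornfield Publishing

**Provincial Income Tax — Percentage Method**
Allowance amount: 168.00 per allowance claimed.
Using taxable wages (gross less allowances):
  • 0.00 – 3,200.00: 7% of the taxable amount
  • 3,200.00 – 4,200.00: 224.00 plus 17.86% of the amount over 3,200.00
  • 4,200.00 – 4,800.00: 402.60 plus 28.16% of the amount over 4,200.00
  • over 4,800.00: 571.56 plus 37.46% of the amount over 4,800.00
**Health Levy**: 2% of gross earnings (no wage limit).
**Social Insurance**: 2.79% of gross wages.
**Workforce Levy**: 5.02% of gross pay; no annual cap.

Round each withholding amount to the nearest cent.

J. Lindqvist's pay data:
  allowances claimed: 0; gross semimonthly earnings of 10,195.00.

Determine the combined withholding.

3,592.66

Provincial Income Tax: taxable = 10,195.00
  571.56 + 37.46% × (10,195.00 − 4,800.00) = 571.56 + 37.46% × 5,395.00 = 2,592.53
Health Levy: 2% × 10,195.00 = 203.90
Social Insurance: 2.79% × 10,195.00 = 284.44
Workforce Levy: 5.02% × 10,195.00 = 511.79
Total: 2,592.53 + 203.90 + 284.44 + 511.79 = 3,592.66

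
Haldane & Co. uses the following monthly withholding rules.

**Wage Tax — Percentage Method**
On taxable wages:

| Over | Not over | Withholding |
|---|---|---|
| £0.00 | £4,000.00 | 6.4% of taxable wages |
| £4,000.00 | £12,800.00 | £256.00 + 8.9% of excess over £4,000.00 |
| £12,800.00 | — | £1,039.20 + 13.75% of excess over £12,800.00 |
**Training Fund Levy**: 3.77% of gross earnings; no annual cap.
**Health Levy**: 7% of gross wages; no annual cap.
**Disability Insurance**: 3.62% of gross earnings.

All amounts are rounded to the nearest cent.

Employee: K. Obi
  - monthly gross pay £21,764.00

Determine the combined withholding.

£5,403.59

Wage Tax: taxable = £21,764.00
  £1,039.20 + 13.75% × (£21,764.00 − £12,800.00) = £1,039.20 + 13.75% × £8,964.00 = £2,271.75
Training Fund Levy: 3.77% × £21,764.00 = £820.50
Health Levy: 7% × £21,764.00 = £1,523.48
Disability Insurance: 3.62% × £21,764.00 = £787.86
Total: £2,271.75 + £820.50 + £1,523.48 + £787.86 = £5,403.59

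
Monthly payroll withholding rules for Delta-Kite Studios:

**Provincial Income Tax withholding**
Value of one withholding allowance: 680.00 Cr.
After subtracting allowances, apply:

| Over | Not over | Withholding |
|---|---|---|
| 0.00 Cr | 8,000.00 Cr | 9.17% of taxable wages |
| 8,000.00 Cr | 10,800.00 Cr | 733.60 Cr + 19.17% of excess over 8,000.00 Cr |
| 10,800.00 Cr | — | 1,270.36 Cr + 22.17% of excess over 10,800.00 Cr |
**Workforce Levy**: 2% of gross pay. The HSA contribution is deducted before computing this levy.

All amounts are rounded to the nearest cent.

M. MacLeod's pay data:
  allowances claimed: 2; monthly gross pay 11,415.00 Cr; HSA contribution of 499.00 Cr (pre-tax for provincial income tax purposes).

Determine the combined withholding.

1,250.21 Cr

Provincial Income Tax: taxable = 11,415.00 Cr − 499.00 Cr − 2×680.00 Cr = 9,556.00 Cr
  733.60 Cr + 19.17% × (9,556.00 Cr − 8,000.00 Cr) = 733.60 Cr + 19.17% × 1,556.00 Cr = 1,031.89 Cr
Workforce Levy: 2% × 10,916.00 Cr = 218.32 Cr
Total: 1,031.89 Cr + 218.32 Cr = 1,250.21 Cr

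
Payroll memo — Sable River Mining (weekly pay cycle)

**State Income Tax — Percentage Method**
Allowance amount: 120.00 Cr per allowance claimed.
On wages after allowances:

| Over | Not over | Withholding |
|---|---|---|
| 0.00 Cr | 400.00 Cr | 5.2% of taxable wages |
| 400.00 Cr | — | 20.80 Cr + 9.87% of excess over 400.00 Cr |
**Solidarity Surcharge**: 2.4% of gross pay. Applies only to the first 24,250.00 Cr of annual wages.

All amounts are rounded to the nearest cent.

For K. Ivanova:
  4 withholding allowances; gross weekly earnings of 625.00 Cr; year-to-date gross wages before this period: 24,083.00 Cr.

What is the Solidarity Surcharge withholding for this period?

Solidarity Surcharge: cap 24,250.00 Cr − YTD 24,083.00 Cr = 167.00 Cr subject; 2.4% × 167.00 Cr = 4.01 Cr

4.01 Cr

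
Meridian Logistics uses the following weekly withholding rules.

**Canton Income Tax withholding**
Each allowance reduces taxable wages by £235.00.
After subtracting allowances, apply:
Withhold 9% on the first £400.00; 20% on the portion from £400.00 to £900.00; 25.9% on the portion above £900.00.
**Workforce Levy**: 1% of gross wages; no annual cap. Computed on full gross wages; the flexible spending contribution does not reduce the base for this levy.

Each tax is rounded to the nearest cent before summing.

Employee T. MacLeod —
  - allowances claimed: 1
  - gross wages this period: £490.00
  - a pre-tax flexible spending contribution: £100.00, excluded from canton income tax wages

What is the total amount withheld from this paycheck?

£18.85

Canton Income Tax: taxable = £490.00 − £100.00 − 1×£235.00 = £155.00
  9% × £155.00 = £13.95
Workforce Levy: 1% × £490.00 = £4.90
Total: £13.95 + £4.90 = £18.85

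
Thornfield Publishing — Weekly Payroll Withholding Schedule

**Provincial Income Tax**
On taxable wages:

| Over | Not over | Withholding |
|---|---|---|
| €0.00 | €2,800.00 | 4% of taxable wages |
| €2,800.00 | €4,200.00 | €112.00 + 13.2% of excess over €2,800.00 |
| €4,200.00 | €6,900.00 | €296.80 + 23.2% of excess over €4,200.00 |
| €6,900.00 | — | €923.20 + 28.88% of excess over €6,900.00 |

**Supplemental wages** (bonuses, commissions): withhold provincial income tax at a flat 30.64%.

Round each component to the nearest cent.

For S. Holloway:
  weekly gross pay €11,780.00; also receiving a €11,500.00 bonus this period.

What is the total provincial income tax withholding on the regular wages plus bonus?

€5,856.14

Provincial Income Tax: taxable = €11,780.00
  €923.20 + 28.88% × (€11,780.00 − €6,900.00) = €923.20 + 28.88% × €4,880.00 = €2,332.54
Supplemental (30.64% flat on bonus): 30.64% × €11,500.00 = €3,523.60
Total provincial income tax: €2,332.54 + €3,523.60 = €5,856.14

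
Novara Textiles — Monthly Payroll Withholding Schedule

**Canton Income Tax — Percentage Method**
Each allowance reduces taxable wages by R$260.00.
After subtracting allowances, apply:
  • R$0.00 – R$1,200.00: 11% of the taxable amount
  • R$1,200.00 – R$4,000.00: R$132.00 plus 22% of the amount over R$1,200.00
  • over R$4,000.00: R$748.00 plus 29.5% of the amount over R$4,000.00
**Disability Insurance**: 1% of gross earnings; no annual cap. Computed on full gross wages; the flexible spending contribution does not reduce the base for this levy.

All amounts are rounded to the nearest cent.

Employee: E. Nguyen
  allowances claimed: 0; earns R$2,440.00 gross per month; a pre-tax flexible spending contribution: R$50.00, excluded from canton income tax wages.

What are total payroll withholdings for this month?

Canton Income Tax: taxable = R$2,440.00 − R$50.00 = R$2,390.00
  R$132.00 + 22% × (R$2,390.00 − R$1,200.00) = R$132.00 + 22% × R$1,190.00 = R$393.80
Disability Insurance: 1% × R$2,440.00 = R$24.40
Total: R$393.80 + R$24.40 = R$418.20

R$418.20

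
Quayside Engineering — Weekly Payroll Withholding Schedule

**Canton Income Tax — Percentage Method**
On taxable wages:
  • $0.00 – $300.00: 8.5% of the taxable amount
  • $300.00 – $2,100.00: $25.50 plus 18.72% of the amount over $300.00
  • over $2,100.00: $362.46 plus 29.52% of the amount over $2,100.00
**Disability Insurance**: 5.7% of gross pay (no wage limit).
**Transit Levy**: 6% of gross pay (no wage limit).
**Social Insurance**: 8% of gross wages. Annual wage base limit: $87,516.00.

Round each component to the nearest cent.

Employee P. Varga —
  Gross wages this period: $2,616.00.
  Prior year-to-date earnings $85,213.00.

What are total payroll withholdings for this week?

$1,005.09

Canton Income Tax: taxable = $2,616.00
  $362.46 + 29.52% × ($2,616.00 − $2,100.00) = $362.46 + 29.52% × $516.00 = $514.78
Disability Insurance: 5.7% × $2,616.00 = $149.11
Transit Levy: 6% × $2,616.00 = $156.96
Social Insurance: cap $87,516.00 − YTD $85,213.00 = $2,303.00 subject; 8% × $2,303.00 = $184.24
Total: $514.78 + $149.11 + $156.96 + $184.24 = $1,005.09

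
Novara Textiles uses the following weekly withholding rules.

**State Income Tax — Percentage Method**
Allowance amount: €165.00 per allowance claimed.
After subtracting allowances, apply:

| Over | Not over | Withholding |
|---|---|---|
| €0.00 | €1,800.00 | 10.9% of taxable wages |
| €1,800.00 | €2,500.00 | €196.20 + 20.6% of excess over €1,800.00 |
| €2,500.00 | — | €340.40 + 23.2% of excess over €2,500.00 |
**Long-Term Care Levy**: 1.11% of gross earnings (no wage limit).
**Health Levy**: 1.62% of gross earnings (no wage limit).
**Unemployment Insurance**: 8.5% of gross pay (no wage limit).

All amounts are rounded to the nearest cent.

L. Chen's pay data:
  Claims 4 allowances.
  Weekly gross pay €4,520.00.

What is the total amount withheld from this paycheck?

State Income Tax: taxable = €4,520.00 − 4×€165.00 = €3,860.00
  €340.40 + 23.2% × (€3,860.00 − €2,500.00) = €340.40 + 23.2% × €1,360.00 = €655.92
Long-Term Care Levy: 1.11% × €4,520.00 = €50.17
Health Levy: 1.62% × €4,520.00 = €73.22
Unemployment Insurance: 8.5% × €4,520.00 = €384.20
Total: €655.92 + €50.17 + €73.22 + €384.20 = €1,163.51

€1,163.51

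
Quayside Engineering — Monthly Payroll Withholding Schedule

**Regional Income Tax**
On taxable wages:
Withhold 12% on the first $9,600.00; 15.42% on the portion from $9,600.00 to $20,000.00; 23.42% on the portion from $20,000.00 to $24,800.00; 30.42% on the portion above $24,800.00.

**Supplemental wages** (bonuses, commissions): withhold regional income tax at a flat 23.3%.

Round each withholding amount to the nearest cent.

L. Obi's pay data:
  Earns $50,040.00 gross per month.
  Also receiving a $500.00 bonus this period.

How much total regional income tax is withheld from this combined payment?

Regional Income Tax: taxable = $50,040.00
  $3,879.84 + 30.42% × ($50,040.00 − $24,800.00) = $3,879.84 + 30.42% × $25,240.00 = $11,557.85
Supplemental (23.3% flat on bonus): 23.3% × $500.00 = $116.50
Total regional income tax: $11,557.85 + $116.50 = $11,674.35

$11,674.35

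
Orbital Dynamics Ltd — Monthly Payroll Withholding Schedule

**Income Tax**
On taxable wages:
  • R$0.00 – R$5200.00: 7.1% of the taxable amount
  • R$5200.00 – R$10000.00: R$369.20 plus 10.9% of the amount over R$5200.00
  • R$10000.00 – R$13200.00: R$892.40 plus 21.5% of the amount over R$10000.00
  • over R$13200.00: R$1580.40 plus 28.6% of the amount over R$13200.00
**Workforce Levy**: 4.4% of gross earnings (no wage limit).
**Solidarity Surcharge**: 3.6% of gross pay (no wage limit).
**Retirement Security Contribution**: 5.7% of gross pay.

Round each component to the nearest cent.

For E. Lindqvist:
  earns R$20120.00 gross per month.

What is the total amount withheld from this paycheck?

Income Tax: taxable = R$20120.00
  R$1580.40 + 28.6% × (R$20120.00 − R$13200.00) = R$1580.40 + 28.6% × R$6920.00 = R$3559.52
Workforce Levy: 4.4% × R$20120.00 = R$885.28
Solidarity Surcharge: 3.6% × R$20120.00 = R$724.32
Retirement Security Contribution: 5.7% × R$20120.00 = R$1146.84
Total: R$3559.52 + R$885.28 + R$724.32 + R$1146.84 = R$6315.96

R$6315.96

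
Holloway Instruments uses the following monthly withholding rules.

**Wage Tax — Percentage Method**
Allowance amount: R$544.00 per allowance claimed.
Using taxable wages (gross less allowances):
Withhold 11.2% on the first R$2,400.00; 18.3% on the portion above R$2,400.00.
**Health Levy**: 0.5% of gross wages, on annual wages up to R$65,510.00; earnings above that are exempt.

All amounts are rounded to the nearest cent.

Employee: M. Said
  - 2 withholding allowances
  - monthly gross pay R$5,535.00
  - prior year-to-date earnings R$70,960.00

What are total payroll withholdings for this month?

Wage Tax: taxable = R$5,535.00 − 2×R$544.00 = R$4,447.00
  R$268.80 + 18.3% × (R$4,447.00 − R$2,400.00) = R$268.80 + 18.3% × R$2,047.00 = R$643.40
Health Levy: YTD R$70,960.00 ≥ cap R$65,510.00 → R$0.00
Total: R$643.40 + R$0.00 = R$643.40

R$643.40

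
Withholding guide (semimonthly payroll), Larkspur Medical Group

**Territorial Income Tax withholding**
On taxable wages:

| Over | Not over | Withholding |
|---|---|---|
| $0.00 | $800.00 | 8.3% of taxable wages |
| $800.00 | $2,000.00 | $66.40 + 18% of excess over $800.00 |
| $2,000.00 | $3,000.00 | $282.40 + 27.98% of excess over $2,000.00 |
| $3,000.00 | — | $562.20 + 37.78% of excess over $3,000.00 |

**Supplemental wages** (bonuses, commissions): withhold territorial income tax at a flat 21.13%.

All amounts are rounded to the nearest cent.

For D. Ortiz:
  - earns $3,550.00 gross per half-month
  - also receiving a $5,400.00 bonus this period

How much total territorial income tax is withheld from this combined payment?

$1,911.01

Territorial Income Tax: taxable = $3,550.00
  $562.20 + 37.78% × ($3,550.00 − $3,000.00) = $562.20 + 37.78% × $550.00 = $769.99
Supplemental (21.13% flat on bonus): 21.13% × $5,400.00 = $1,141.02
Total territorial income tax: $769.99 + $1,141.02 = $1,911.01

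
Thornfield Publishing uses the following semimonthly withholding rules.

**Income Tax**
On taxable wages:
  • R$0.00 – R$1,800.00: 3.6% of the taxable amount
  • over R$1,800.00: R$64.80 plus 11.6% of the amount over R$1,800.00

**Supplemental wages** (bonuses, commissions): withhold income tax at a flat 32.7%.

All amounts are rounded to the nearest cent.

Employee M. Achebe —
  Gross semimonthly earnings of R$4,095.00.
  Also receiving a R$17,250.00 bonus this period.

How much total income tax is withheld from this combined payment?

Income Tax: taxable = R$4,095.00
  R$64.80 + 11.6% × (R$4,095.00 − R$1,800.00) = R$64.80 + 11.6% × R$2,295.00 = R$331.02
Supplemental (32.7% flat on bonus): 32.7% × R$17,250.00 = R$5,640.75
Total income tax: R$331.02 + R$5,640.75 = R$5,971.77

R$5,971.77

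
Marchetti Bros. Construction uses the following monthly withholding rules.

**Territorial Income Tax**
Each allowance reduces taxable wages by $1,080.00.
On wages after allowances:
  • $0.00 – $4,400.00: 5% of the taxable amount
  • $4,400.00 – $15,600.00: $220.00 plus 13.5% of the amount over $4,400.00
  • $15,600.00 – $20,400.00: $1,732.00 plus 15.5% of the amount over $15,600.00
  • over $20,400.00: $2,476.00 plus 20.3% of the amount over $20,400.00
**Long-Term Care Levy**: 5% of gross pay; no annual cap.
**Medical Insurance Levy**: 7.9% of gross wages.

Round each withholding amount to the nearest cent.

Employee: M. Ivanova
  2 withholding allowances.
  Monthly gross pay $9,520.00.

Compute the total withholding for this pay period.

Territorial Income Tax: taxable = $9,520.00 − 2×$1,080.00 = $7,360.00
  $220.00 + 13.5% × ($7,360.00 − $4,400.00) = $220.00 + 13.5% × $2,960.00 = $619.60
Long-Term Care Levy: 5% × $9,520.00 = $476.00
Medical Insurance Levy: 7.9% × $9,520.00 = $752.08
Total: $619.60 + $476.00 + $752.08 = $1,847.68

$1,847.68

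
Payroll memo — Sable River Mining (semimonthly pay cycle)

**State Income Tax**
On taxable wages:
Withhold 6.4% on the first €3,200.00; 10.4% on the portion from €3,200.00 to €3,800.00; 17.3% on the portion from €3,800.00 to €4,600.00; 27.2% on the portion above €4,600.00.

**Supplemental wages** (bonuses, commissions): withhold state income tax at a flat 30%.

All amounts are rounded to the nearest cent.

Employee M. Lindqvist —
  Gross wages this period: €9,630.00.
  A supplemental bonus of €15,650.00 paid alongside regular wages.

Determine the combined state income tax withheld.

€6,468.76

State Income Tax: taxable = €9,630.00
  €405.60 + 27.2% × (€9,630.00 − €4,600.00) = €405.60 + 27.2% × €5,030.00 = €1,773.76
Supplemental (30% flat on bonus): 30% × €15,650.00 = €4,695.00
Total state income tax: €1,773.76 + €4,695.00 = €6,468.76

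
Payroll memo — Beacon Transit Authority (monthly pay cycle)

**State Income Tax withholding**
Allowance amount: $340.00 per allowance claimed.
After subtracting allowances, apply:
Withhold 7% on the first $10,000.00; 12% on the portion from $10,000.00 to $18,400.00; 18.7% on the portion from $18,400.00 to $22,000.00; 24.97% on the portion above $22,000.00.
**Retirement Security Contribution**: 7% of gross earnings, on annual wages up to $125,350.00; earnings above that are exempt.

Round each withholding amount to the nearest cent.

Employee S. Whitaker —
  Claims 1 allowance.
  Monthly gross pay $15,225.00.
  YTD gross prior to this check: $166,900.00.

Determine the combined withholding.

State Income Tax: taxable = $15,225.00 − 1×$340.00 = $14,885.00
  $700.00 + 12% × ($14,885.00 − $10,000.00) = $700.00 + 12% × $4,885.00 = $1,286.20
Retirement Security Contribution: YTD $166,900.00 ≥ cap $125,350.00 → $0.00
Total: $1,286.20 + $0.00 = $1,286.20

$1,286.20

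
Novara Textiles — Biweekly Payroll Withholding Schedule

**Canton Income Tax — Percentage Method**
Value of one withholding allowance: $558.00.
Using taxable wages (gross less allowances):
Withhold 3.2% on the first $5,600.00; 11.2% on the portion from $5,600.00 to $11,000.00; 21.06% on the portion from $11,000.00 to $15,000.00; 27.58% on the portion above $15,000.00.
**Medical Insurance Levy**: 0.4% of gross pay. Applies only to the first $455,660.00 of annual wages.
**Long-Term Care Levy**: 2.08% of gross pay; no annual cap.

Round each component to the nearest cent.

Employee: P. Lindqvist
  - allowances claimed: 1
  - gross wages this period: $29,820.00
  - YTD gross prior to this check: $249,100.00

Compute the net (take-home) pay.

Canton Income Tax: taxable = $29,820.00 − 1×$558.00 = $29,262.00
  $1,626.40 + 27.58% × ($29,262.00 − $15,000.00) = $1,626.40 + 27.58% × $14,262.00 = $5,559.86
Medical Insurance Levy: 0.4% × $29,820.00 = $119.28
Long-Term Care Levy: 2.08% × $29,820.00 = $620.26
Total withheld: $5,559.86 + $119.28 + $620.26 = $6,299.40
Net pay: $29,820.00 − $6,299.40 = $23,520.60

$23,520.60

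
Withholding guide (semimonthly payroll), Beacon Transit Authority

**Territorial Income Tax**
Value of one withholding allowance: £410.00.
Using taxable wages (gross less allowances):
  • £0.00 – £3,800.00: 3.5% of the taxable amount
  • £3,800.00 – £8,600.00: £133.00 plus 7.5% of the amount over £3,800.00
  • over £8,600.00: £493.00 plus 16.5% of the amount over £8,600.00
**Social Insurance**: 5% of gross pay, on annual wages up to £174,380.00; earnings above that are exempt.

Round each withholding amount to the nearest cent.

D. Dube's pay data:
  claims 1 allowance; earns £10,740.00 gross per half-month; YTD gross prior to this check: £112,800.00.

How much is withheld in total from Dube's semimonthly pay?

£1,315.45

Territorial Income Tax: taxable = £10,740.00 − 1×£410.00 = £10,330.00
  £493.00 + 16.5% × (£10,330.00 − £8,600.00) = £493.00 + 16.5% × £1,730.00 = £778.45
Social Insurance: 5% × £10,740.00 = £537.00
Total: £778.45 + £537.00 = £1,315.45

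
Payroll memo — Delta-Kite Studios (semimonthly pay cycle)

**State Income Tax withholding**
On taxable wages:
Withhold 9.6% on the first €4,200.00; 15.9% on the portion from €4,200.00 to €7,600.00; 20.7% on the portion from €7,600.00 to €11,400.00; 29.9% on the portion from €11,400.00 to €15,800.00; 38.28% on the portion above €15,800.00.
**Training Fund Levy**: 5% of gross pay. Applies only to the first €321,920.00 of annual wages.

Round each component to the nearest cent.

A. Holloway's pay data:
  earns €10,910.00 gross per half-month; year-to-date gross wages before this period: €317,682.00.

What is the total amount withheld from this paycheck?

€1,840.87

State Income Tax: taxable = €10,910.00
  €943.80 + 20.7% × (€10,910.00 − €7,600.00) = €943.80 + 20.7% × €3,310.00 = €1,628.97
Training Fund Levy: cap €321,920.00 − YTD €317,682.00 = €4,238.00 subject; 5% × €4,238.00 = €211.90
Total: €1,628.97 + €211.90 = €1,840.87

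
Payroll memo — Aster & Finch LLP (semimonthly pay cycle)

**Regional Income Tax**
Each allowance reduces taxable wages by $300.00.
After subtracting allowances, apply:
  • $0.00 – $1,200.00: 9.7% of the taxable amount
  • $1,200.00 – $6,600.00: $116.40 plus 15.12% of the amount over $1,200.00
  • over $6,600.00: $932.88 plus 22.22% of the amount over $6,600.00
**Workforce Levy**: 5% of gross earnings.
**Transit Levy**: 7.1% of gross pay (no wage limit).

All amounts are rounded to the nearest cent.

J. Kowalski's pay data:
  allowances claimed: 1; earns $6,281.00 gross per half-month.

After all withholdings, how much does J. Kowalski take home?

Regional Income Tax: taxable = $6,281.00 − 1×$300.00 = $5,981.00
  $116.40 + 15.12% × ($5,981.00 − $1,200.00) = $116.40 + 15.12% × $4,781.00 = $839.29
Workforce Levy: 5% × $6,281.00 = $314.05
Transit Levy: 7.1% × $6,281.00 = $445.95
Total withheld: $839.29 + $314.05 + $445.95 = $1,599.29
Net pay: $6,281.00 − $1,599.29 = $4,681.71

$4,681.71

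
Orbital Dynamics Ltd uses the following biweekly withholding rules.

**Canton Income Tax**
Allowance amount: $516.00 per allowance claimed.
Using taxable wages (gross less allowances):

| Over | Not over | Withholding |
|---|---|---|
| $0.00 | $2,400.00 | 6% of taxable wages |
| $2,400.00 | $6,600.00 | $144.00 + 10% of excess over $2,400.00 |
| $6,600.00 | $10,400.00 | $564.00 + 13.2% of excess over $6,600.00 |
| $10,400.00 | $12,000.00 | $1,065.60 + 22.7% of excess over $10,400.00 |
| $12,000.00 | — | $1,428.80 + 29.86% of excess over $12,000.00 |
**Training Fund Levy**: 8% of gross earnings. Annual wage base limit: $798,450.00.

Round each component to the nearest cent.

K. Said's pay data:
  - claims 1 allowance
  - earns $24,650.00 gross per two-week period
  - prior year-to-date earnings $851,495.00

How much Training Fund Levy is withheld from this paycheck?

$0.00

Training Fund Levy: YTD $851,495.00 ≥ cap $798,450.00 → $0.00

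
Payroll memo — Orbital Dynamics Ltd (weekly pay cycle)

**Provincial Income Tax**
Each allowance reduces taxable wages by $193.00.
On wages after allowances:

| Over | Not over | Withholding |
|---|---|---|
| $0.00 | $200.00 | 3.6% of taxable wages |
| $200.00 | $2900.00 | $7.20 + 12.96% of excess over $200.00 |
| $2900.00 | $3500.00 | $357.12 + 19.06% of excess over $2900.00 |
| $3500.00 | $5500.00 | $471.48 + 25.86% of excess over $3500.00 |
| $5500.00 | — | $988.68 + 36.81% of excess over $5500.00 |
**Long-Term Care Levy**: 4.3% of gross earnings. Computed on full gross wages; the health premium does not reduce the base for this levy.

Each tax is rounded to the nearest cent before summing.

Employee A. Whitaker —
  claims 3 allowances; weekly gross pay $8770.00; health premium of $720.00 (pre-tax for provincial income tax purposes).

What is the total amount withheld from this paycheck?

Provincial Income Tax: taxable = $8770.00 − $720.00 − 3×$193.00 = $7471.00
  $988.68 + 36.81% × ($7471.00 − $5500.00) = $988.68 + 36.81% × $1971.00 = $1714.21
Long-Term Care Levy: 4.3% × $8770.00 = $377.11
Total: $1714.21 + $377.11 = $2091.32

$2091.32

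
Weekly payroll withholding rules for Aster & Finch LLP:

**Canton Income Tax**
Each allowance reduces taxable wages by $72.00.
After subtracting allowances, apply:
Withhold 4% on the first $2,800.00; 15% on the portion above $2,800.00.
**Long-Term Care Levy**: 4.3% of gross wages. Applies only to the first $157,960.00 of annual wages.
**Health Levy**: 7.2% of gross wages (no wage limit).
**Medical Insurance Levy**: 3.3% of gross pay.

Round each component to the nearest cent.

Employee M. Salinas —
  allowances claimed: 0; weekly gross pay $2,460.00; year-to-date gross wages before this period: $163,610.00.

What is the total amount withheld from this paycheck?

$356.70

Canton Income Tax: taxable = $2,460.00
  4% × $2,460.00 = $98.40
Long-Term Care Levy: YTD $163,610.00 ≥ cap $157,960.00 → $0.00
Health Levy: 7.2% × $2,460.00 = $177.12
Medical Insurance Levy: 3.3% × $2,460.00 = $81.18
Total: $98.40 + $0.00 + $177.12 + $81.18 = $356.70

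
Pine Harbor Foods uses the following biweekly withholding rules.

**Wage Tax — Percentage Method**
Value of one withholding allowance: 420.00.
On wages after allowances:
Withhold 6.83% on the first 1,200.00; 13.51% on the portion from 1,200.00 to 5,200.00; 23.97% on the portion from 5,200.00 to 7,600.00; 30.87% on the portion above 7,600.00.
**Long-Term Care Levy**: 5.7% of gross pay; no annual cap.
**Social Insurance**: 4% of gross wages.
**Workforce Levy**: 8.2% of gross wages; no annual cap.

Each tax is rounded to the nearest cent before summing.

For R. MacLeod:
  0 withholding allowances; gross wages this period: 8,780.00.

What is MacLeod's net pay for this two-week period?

Wage Tax: taxable = 8,780.00
  1,197.64 + 30.87% × (8,780.00 − 7,600.00) = 1,197.64 + 30.87% × 1,180.00 = 1,561.91
Long-Term Care Levy: 5.7% × 8,780.00 = 500.46
Social Insurance: 4% × 8,780.00 = 351.20
Workforce Levy: 8.2% × 8,780.00 = 719.96
Total withheld: 1,561.91 + 500.46 + 351.20 + 719.96 = 3,133.53
Net pay: 8,780.00 − 3,133.53 = 5,646.47

5,646.47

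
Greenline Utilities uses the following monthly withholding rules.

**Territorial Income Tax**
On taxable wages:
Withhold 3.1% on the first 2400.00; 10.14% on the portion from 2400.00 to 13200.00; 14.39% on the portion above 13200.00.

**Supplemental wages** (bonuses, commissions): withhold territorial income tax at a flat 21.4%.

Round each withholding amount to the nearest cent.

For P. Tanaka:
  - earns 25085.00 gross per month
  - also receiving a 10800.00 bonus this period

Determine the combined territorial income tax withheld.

5190.97

Territorial Income Tax: taxable = 25085.00
  1169.52 + 14.39% × (25085.00 − 13200.00) = 1169.52 + 14.39% × 11885.00 = 2879.77
Supplemental (21.4% flat on bonus): 21.4% × 10800.00 = 2311.20
Total territorial income tax: 2879.77 + 2311.20 = 5190.97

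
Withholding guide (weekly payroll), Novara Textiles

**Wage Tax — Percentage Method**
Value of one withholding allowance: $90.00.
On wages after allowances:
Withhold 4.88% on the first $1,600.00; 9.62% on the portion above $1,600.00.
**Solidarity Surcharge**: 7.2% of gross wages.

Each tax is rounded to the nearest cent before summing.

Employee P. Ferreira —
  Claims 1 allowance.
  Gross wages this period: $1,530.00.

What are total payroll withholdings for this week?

Wage Tax: taxable = $1,530.00 − 1×$90.00 = $1,440.00
  4.88% × $1,440.00 = $70.27
Solidarity Surcharge: 7.2% × $1,530.00 = $110.16
Total: $70.27 + $110.16 = $180.43

$180.43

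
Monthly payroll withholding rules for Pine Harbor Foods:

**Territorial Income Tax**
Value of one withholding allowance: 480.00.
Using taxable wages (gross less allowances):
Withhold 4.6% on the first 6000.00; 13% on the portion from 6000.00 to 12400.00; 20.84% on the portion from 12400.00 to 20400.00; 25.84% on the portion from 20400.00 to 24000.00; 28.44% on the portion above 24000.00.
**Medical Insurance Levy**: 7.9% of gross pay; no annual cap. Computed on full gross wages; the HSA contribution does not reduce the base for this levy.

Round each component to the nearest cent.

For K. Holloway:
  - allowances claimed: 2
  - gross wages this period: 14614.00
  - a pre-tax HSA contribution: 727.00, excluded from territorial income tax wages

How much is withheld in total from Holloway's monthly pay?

2372.34

Territorial Income Tax: taxable = 14614.00 − 727.00 − 2×480.00 = 12927.00
  1108.00 + 20.84% × (12927.00 − 12400.00) = 1108.00 + 20.84% × 527.00 = 1217.83
Medical Insurance Levy: 7.9% × 14614.00 = 1154.51
Total: 1217.83 + 1154.51 = 2372.34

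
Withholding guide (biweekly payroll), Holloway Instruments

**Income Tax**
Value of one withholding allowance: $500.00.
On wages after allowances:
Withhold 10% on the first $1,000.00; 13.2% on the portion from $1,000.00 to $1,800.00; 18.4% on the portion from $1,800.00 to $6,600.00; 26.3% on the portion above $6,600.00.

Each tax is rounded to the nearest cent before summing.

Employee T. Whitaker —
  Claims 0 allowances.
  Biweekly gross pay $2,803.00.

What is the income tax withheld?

Income Tax: taxable = $2,803.00
  $205.60 + 18.4% × ($2,803.00 − $1,800.00) = $205.60 + 18.4% × $1,003.00 = $390.15

$390.15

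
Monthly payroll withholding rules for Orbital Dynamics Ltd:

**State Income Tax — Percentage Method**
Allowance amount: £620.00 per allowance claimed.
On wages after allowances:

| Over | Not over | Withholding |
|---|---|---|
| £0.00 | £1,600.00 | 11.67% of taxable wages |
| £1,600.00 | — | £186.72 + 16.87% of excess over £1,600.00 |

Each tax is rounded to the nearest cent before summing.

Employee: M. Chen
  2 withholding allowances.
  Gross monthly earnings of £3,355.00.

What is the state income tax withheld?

State Income Tax: taxable = £3,355.00 − 2×£620.00 = £2,115.00
  £186.72 + 16.87% × (£2,115.00 − £1,600.00) = £186.72 + 16.87% × £515.00 = £273.60

£273.60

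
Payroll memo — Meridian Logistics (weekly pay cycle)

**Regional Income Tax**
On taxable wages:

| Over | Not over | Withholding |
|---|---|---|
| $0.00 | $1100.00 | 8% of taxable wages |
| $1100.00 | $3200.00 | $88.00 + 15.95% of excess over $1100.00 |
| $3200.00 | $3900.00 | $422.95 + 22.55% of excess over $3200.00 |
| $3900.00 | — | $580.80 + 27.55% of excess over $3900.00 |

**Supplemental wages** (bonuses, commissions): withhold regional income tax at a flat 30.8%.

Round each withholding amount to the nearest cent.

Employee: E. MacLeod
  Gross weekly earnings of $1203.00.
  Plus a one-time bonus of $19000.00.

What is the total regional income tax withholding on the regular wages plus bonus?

$5956.43

Regional Income Tax: taxable = $1203.00
  $88.00 + 15.95% × ($1203.00 − $1100.00) = $88.00 + 15.95% × $103.00 = $104.43
Supplemental (30.8% flat on bonus): 30.8% × $19000.00 = $5852.00
Total regional income tax: $104.43 + $5852.00 = $5956.43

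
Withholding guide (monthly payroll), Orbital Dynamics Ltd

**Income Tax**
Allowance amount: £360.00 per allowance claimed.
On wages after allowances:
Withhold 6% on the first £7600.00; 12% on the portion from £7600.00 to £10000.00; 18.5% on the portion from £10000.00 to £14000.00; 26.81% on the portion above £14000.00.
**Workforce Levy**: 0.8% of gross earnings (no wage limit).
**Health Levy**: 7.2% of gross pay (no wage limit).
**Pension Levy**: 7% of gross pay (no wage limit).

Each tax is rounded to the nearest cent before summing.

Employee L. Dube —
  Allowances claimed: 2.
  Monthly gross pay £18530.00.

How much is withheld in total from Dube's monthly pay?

Income Tax: taxable = £18530.00 − 2×£360.00 = £17810.00
  £1484.00 + 26.81% × (£17810.00 − £14000.00) = £1484.00 + 26.81% × £3810.00 = £2505.46
Workforce Levy: 0.8% × £18530.00 = £148.24
Health Levy: 7.2% × £18530.00 = £1334.16
Pension Levy: 7% × £18530.00 = £1297.10
Total: £2505.46 + £148.24 + £1334.16 + £1297.10 = £5284.96

£5284.96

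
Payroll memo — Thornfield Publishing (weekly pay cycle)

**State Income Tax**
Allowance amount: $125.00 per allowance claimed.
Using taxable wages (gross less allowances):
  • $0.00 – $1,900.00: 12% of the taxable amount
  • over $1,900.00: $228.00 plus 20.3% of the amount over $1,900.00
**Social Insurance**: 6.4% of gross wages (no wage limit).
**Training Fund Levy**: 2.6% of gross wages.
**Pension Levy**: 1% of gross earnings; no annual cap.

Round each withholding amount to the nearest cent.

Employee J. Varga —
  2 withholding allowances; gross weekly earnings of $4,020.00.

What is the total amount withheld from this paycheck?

$1,009.61

State Income Tax: taxable = $4,020.00 − 2×$125.00 = $3,770.00
  $228.00 + 20.3% × ($3,770.00 − $1,900.00) = $228.00 + 20.3% × $1,870.00 = $607.61
Social Insurance: 6.4% × $4,020.00 = $257.28
Training Fund Levy: 2.6% × $4,020.00 = $104.52
Pension Levy: 1% × $4,020.00 = $40.20
Total: $607.61 + $257.28 + $104.52 + $40.20 = $1,009.61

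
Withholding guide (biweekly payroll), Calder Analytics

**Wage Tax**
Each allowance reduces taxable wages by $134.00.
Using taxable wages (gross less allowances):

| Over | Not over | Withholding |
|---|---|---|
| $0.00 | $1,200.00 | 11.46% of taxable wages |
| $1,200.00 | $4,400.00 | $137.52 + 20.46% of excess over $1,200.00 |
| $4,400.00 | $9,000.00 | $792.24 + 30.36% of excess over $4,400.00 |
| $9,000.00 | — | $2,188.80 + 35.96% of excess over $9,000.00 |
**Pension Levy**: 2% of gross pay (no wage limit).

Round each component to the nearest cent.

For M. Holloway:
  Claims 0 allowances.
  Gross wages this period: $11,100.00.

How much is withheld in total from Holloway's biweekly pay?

$3,165.96

Wage Tax: taxable = $11,100.00
  $2,188.80 + 35.96% × ($11,100.00 − $9,000.00) = $2,188.80 + 35.96% × $2,100.00 = $2,943.96
Pension Levy: 2% × $11,100.00 = $222.00
Total: $2,943.96 + $222.00 = $3,165.96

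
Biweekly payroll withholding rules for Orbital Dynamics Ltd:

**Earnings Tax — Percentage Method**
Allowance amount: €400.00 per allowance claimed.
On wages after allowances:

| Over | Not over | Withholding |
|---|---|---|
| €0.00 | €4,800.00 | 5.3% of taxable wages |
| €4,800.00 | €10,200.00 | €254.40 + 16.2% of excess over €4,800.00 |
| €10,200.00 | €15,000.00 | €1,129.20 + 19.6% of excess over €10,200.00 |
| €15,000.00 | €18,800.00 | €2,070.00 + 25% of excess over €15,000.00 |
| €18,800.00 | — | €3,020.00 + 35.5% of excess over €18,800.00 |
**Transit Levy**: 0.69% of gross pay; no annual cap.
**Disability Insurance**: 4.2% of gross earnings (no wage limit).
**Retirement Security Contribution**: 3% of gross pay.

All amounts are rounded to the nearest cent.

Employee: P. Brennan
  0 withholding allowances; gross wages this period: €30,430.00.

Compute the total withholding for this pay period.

Earnings Tax: taxable = €30,430.00
  €3,020.00 + 35.5% × (€30,430.00 − €18,800.00) = €3,020.00 + 35.5% × €11,630.00 = €7,148.65
Transit Levy: 0.69% × €30,430.00 = €209.97
Disability Insurance: 4.2% × €30,430.00 = €1,278.06
Retirement Security Contribution: 3% × €30,430.00 = €912.90
Total: €7,148.65 + €209.97 + €1,278.06 + €912.90 = €9,549.58

€9,549.58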